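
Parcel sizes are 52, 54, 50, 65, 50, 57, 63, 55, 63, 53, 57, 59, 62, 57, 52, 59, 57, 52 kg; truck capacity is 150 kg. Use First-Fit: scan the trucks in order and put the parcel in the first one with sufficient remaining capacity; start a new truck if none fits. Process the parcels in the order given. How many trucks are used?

truck 1: place 52 kg, 98 kg left
truck 1: place 54 kg, 44 kg left
truck 2: place 50 kg, 100 kg left
truck 2: place 65 kg, 35 kg left
truck 3: place 50 kg, 100 kg left
truck 3: place 57 kg, 43 kg left
truck 4: place 63 kg, 87 kg left
truck 4: place 55 kg, 32 kg left
truck 5: place 63 kg, 87 kg left
truck 5: place 53 kg, 34 kg left
truck 6: place 57 kg, 93 kg left
truck 6: place 59 kg, 34 kg left
truck 7: place 62 kg, 88 kg left
truck 7: place 57 kg, 31 kg left
truck 8: place 52 kg, 98 kg left
truck 8: place 59 kg, 39 kg left
truck 9: place 57 kg, 93 kg left
truck 9: place 52 kg, 41 kg left
Final trucks: [52,54] [50,65] [50,57] [63,55] [63,53] [57,59] [62,57] [52,59] [57,52].

9 trucks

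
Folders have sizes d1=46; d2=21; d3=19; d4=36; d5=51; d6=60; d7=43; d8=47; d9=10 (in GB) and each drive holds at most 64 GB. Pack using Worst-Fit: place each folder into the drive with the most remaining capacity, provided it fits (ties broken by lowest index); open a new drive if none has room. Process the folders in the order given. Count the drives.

7 drives

d1 (46 GB) → drive 1 (remaining 18 GB)
d2 (21 GB) → drive 2 (remaining 43 GB)
d3 (19 GB) → drive 2 (remaining 24 GB)
d4 (36 GB) → drive 3 (remaining 28 GB)
d5 (51 GB) → drive 4 (remaining 13 GB)
d6 (60 GB) → drive 5 (remaining 4 GB)
d7 (43 GB) → drive 6 (remaining 21 GB)
d8 (47 GB) → drive 7 (remaining 17 GB)
d9 (10 GB) → drive 3 (remaining 18 GB)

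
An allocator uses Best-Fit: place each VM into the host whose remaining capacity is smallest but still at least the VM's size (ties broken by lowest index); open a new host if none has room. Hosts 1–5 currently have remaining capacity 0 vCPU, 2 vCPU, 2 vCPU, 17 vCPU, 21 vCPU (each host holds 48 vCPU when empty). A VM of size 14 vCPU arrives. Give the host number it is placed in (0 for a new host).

Hosts with room: host 4 (17 vCPU), host 5 (21 vCPU).
Tightest fit is host 4 with 17 vCPU free.

4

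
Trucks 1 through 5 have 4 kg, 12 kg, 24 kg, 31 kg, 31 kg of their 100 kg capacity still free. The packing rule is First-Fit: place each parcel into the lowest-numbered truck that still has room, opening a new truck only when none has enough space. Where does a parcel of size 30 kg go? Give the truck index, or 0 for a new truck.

4

Trucks with room: truck 4 (31 kg), truck 5 (31 kg).
The first with room is truck 4.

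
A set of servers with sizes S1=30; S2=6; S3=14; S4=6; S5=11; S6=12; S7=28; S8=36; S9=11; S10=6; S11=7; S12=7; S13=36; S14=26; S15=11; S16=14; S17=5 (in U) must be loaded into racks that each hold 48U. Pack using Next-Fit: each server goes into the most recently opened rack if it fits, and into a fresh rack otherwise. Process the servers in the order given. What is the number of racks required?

8

rack 1: place S1 (30U), 18U left
rack 1: place S2 (6U), 12U left
rack 2: place S3 (14U), 34U left
rack 2: place S4 (6U), 28U left
rack 2: place S5 (11U), 17U left
rack 2: place S6 (12U), 5U left
rack 3: place S7 (28U), 20U left
rack 4: place S8 (36U), 12U left
rack 4: place S9 (11U), 1U left
rack 5: place S10 (6U), 42U left
rack 5: place S11 (7U), 35U left
rack 5: place S12 (7U), 28U left
rack 6: place S13 (36U), 12U left
rack 7: place S14 (26U), 22U left
rack 7: place S15 (11U), 11U left
rack 8: place S16 (14U), 34U left
rack 8: place S17 (5U), 29U left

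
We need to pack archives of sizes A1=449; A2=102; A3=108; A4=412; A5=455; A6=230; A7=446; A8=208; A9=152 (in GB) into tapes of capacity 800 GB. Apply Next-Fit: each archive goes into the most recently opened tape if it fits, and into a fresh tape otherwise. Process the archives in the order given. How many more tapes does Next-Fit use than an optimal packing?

1

Next-Fit: [449,102,108] [412] [455,230] [446,208] [152] → 5 tapes.
Total size 2562 GB; any packing needs at least ⌈2562/800⌉ = 4 tapes.
An optimal packing achieves that bound: [455,230,108] [449,208,102] [446,152] [412] → 4 tapes.
Excess: 5 − 4 = 1.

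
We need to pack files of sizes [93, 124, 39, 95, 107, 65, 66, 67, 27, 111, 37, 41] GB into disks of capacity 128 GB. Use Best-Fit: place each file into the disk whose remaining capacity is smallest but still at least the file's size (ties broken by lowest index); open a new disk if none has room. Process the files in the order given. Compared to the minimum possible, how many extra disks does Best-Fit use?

Best-Fit: [93] [124] [39,65] [95,27] [107] [66,41] [67,37] [111] → 8 disks.
8 files exceed 64 GB (half the capacity), and no two of those can share a disk, so at least 8 disks are needed.
So 8 is already optimal.

0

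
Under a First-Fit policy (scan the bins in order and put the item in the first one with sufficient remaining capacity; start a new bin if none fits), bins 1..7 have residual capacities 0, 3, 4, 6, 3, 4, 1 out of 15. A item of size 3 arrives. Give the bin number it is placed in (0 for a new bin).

Bins with room: bin 2 (3), bin 3 (4), bin 4 (6), bin 5 (3), bin 6 (4).
The first with room is bin 2.

2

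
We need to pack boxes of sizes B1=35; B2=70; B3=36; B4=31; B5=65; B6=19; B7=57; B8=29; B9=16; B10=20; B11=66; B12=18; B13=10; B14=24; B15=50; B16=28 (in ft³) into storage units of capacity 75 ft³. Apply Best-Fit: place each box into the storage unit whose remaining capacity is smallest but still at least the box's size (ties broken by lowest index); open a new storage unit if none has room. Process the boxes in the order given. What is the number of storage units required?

B1 (35 ft³) → storage unit 1 (remaining 40 ft³)
B2 (70 ft³) → storage unit 2 (remaining 5 ft³)
B3 (36 ft³) → storage unit 1 (remaining 4 ft³)
B4 (31 ft³) → storage unit 3 (remaining 44 ft³)
B5 (65 ft³) → storage unit 4 (remaining 10 ft³)
B6 (19 ft³) → storage unit 3 (remaining 25 ft³)
B7 (57 ft³) → storage unit 5 (remaining 18 ft³)
B8 (29 ft³) → storage unit 6 (remaining 46 ft³)
B9 (16 ft³) → storage unit 5 (remaining 2 ft³)
B10 (20 ft³) → storage unit 3 (remaining 5 ft³)
B11 (66 ft³) → storage unit 7 (remaining 9 ft³)
B12 (18 ft³) → storage unit 6 (remaining 28 ft³)
B13 (10 ft³) → storage unit 4 (remaining 0 ft³)
B14 (24 ft³) → storage unit 6 (remaining 4 ft³)
B15 (50 ft³) → storage unit 8 (remaining 25 ft³)
B16 (28 ft³) → storage unit 9 (remaining 47 ft³)

9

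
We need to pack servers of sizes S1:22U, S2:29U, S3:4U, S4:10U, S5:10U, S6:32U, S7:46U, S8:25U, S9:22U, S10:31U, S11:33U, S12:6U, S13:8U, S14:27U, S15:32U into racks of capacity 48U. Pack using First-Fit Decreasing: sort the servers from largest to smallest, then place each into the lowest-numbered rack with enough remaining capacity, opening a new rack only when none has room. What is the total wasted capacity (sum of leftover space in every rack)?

Sorted descending: 46, 33, 32, 32, 31, 29, 27, 25, 22, 22, 10, 10, 8, 6, 4.
rack 1: place 46U, 2U left
rack 2: place 33U, 15U left
rack 3: place 32U, 16U left
rack 4: place 32U, 16U left
rack 5: place 31U, 17U left
rack 6: place 29U, 19U left
rack 7: place 27U, 21U left
rack 8: place 25U, 23U left
rack 8: place 22U, 1U left
rack 9: place 22U, 26U left
rack 2: place 10U, 5U left
rack 3: place 10U, 6U left
rack 4: place 8U, 8U left
rack 3: place 6U, 0U left
rack 2: place 4U, 1U left
9 racks × 48U = 432U; used 337U; unused 95U.

95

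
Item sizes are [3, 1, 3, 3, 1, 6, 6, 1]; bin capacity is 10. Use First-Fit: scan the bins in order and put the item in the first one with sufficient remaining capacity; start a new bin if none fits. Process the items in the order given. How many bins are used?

Put 3 in bin 1; 7 remain.
Put 1 in bin 1; 6 remain.
Put 3 in bin 1; 3 remain.
Put 3 in bin 1; 0 remain.
Put 1 in bin 2; 9 remain.
Put 6 in bin 2; 3 remain.
Put 6 in bin 3; 4 remain.
Put 1 in bin 2; 2 remain.

3 bins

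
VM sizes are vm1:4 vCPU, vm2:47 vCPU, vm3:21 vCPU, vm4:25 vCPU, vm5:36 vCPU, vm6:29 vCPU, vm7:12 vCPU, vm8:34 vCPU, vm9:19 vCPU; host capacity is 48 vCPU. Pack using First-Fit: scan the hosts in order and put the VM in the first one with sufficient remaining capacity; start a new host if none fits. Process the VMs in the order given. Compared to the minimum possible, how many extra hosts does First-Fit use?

1

First-Fit: [4,21,12] [47] [25,19] [36] [29] [34] → 6 hosts.
Total size 227 vCPU; any packing needs at least ⌈227/48⌉ = 5 hosts.
An optimal packing achieves that bound: [47] [36,12] [34,4] [29,19] [25,21] → 5 hosts.
Excess: 6 − 5 = 1.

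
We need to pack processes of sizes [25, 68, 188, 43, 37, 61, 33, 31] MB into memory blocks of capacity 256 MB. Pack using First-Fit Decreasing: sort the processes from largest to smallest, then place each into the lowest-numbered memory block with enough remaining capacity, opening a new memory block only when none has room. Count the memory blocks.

Sorted descending: 188, 68, 61, 43, 37, 33, 31, 25.
188 MB → memory block 1 (remaining 68 MB)
68 MB → memory block 1 (remaining 0 MB)
61 MB → memory block 2 (remaining 195 MB)
43 MB → memory block 2 (remaining 152 MB)
37 MB → memory block 2 (remaining 115 MB)
33 MB → memory block 2 (remaining 82 MB)
31 MB → memory block 2 (remaining 51 MB)
25 MB → memory block 2 (remaining 26 MB)
Final memory blocks: [188,68] [61,43,37,33,31,25].

2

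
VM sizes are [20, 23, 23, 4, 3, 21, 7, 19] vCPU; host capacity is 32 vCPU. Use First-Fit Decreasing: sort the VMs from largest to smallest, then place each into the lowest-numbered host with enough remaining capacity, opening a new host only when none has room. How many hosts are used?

5

Sorted descending: 23, 23, 21, 20, 19, 7, 4, 3.
host 1: place 23 vCPU, 9 vCPU left
host 2: place 23 vCPU, 9 vCPU left
host 3: place 21 vCPU, 11 vCPU left
host 4: place 20 vCPU, 12 vCPU left
host 5: place 19 vCPU, 13 vCPU left
host 1: place 7 vCPU, 2 vCPU left
host 2: place 4 vCPU, 5 vCPU left
host 2: place 3 vCPU, 2 vCPU left
Final hosts: [23,7] [23,4,3] [21] [20] [19].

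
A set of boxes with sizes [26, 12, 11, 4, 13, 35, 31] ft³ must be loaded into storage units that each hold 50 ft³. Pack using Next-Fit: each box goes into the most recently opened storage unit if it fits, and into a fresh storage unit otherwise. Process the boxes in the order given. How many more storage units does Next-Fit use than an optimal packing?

Next-Fit: [26,12,11] [4,13] [35] [31] → 4 storage units.
Total size 132 ft³; any packing needs at least ⌈132/50⌉ = 3 storage units.
An optimal packing achieves that bound: [35,13] [31,12,4] [26,11] → 3 storage units.
Excess: 4 − 3 = 1.

1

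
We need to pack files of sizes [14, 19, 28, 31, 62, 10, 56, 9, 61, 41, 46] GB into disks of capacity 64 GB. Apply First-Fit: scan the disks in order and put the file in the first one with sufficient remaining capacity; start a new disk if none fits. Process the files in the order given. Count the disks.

disk 1: place 14 GB, 50 GB left
disk 1: place 19 GB, 31 GB left
disk 1: place 28 GB, 3 GB left
disk 2: place 31 GB, 33 GB left
disk 3: place 62 GB, 2 GB left
disk 2: place 10 GB, 23 GB left
disk 4: place 56 GB, 8 GB left
disk 2: place 9 GB, 14 GB left
disk 5: place 61 GB, 3 GB left
disk 6: place 41 GB, 23 GB left
disk 7: place 46 GB, 18 GB left

7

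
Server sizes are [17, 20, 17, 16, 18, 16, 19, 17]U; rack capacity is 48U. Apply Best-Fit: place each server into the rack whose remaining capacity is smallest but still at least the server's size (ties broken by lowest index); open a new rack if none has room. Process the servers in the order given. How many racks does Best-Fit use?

Put 17U in rack 1; 31U remain.
Put 20U in rack 1; 11U remain.
Put 17U in rack 2; 31U remain.
Put 16U in rack 2; 15U remain.
Put 18U in rack 3; 30U remain.
Put 16U in rack 3; 14U remain.
Put 19U in rack 4; 29U remain.
Put 17U in rack 4; 12U remain.
Final racks: [17,20] [17,16] [18,16] [19,17].

4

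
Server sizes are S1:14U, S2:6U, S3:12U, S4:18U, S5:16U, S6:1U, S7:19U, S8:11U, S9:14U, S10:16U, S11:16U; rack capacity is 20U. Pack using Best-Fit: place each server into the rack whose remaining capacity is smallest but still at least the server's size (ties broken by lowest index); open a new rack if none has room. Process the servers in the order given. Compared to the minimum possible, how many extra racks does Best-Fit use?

Best-Fit: [14,6] [12] [18,1] [16] [19] [11] [14] [16] [16] → 9 racks.
9 servers exceed 10U (half the capacity), and no two of those can share a rack, so at least 9 racks are needed.
So 9 is already optimal.

0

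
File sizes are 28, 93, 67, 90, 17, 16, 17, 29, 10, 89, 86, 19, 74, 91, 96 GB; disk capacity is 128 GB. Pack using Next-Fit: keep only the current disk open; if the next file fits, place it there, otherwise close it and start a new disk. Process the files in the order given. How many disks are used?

Put 28 GB in disk 1; 100 GB remain.
Put 93 GB in disk 1; 7 GB remain.
Put 67 GB in disk 2; 61 GB remain.
Put 90 GB in disk 3; 38 GB remain.
Put 17 GB in disk 3; 21 GB remain.
Put 16 GB in disk 3; 5 GB remain.
Put 17 GB in disk 4; 111 GB remain.
Put 29 GB in disk 4; 82 GB remain.
Put 10 GB in disk 4; 72 GB remain.
Put 89 GB in disk 5; 39 GB remain.
Put 86 GB in disk 6; 42 GB remain.
Put 19 GB in disk 6; 23 GB remain.
Put 74 GB in disk 7; 54 GB remain.
Put 91 GB in disk 8; 37 GB remain.
Put 96 GB in disk 9; 32 GB remain.

9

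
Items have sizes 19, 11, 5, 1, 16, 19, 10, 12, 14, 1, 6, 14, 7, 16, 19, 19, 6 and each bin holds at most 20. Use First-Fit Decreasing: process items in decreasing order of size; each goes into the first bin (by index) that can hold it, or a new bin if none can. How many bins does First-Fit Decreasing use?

Sorted descending: 19, 19, 19, 19, 16, 16, 14, 14, 12, 11, 10, 7, 6, 6, 5, 1, 1.
bin 1: place 19, 1 left
bin 2: place 19, 1 left
bin 3: place 19, 1 left
bin 4: place 19, 1 left
bin 5: place 16, 4 left
bin 6: place 16, 4 left
bin 7: place 14, 6 left
bin 8: place 14, 6 left
bin 9: place 12, 8 left
bin 10: place 11, 9 left
bin 11: place 10, 10 left
bin 9: place 7, 1 left
bin 7: place 6, 0 left
bin 8: place 6, 0 left
bin 10: place 5, 4 left
bin 1: place 1, 0 left
bin 2: place 1, 0 left
Final bins: [19,1] [19,1] [19] [19] [16] [16] [14,6] [14,6] [12,7] [11,5] [10].

11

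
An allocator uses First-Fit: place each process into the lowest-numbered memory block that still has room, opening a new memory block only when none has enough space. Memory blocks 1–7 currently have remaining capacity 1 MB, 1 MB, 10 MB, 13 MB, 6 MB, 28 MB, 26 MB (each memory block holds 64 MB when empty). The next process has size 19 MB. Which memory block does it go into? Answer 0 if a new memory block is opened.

Memory blocks with room: memory block 6 (28 MB), memory block 7 (26 MB).
The first with room is memory block 6.

6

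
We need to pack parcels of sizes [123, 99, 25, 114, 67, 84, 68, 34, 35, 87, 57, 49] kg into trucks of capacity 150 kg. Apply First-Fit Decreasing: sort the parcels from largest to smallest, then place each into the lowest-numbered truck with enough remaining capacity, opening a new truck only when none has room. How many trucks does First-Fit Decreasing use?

6 trucks

Sorted descending: 123, 114, 99, 87, 84, 68, 67, 57, 49, 35, 34, 25.
truck 1: place 123 kg, 27 kg left
truck 2: place 114 kg, 36 kg left
truck 3: place 99 kg, 51 kg left
truck 4: place 87 kg, 63 kg left
truck 5: place 84 kg, 66 kg left
truck 6: place 68 kg, 82 kg left
truck 6: place 67 kg, 15 kg left
truck 4: place 57 kg, 6 kg left
truck 3: place 49 kg, 2 kg left
truck 2: place 35 kg, 1 kg left
truck 5: place 34 kg, 32 kg left
truck 1: place 25 kg, 2 kg left
Final trucks: [123,25] [114,35] [99,49] [87,57] [84,34] [68,67].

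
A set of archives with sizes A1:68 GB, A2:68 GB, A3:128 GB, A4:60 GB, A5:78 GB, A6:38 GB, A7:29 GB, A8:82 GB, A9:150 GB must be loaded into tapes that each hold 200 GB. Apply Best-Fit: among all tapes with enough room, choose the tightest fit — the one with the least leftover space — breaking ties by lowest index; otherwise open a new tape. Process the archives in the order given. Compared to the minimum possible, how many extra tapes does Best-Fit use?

0

Best-Fit: [68,68,60] [128,38,29] [78,82] [150] → 4 tapes.
Total size 701 GB; any packing needs at least ⌈701/200⌉ = 4 tapes.
So 4 is already optimal.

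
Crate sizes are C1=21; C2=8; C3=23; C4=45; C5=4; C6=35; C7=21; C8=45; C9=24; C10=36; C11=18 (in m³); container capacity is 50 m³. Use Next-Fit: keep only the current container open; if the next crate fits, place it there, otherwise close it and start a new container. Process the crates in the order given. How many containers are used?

9 containers

C1 (21 m³) → container 1 (remaining 29 m³)
C2 (8 m³) → container 1 (remaining 21 m³)
C3 (23 m³) → container 2 (remaining 27 m³)
C4 (45 m³) → container 3 (remaining 5 m³)
C5 (4 m³) → container 3 (remaining 1 m³)
C6 (35 m³) → container 4 (remaining 15 m³)
C7 (21 m³) → container 5 (remaining 29 m³)
C8 (45 m³) → container 6 (remaining 5 m³)
C9 (24 m³) → container 7 (remaining 26 m³)
C10 (36 m³) → container 8 (remaining 14 m³)
C11 (18 m³) → container 9 (remaining 32 m³)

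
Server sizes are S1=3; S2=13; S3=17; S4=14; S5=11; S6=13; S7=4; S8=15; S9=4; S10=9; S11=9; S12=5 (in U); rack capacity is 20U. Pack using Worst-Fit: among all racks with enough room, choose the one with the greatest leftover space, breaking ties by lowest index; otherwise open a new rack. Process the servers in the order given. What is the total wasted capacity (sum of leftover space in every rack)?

rack 1: place S1 (3U), 17U left
rack 1: place S2 (13U), 4U left
rack 2: place S3 (17U), 3U left
rack 3: place S4 (14U), 6U left
rack 4: place S5 (11U), 9U left
rack 5: place S6 (13U), 7U left
rack 4: place S7 (4U), 5U left
rack 6: place S8 (15U), 5U left
rack 5: place S9 (4U), 3U left
rack 7: place S10 (9U), 11U left
rack 7: place S11 (9U), 2U left
rack 3: place S12 (5U), 1U left
7 racks × 20U = 140U; used 117U; unused 23U.

23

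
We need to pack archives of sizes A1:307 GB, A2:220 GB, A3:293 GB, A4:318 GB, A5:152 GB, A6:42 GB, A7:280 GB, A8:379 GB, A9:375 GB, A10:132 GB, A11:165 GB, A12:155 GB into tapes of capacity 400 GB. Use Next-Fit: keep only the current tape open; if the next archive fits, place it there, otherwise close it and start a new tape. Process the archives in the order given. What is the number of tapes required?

A1 (307 GB) → tape 1 (remaining 93 GB)
A2 (220 GB) → tape 2 (remaining 180 GB)
A3 (293 GB) → tape 3 (remaining 107 GB)
A4 (318 GB) → tape 4 (remaining 82 GB)
A5 (152 GB) → tape 5 (remaining 248 GB)
A6 (42 GB) → tape 5 (remaining 206 GB)
A7 (280 GB) → tape 6 (remaining 120 GB)
A8 (379 GB) → tape 7 (remaining 21 GB)
A9 (375 GB) → tape 8 (remaining 25 GB)
A10 (132 GB) → tape 9 (remaining 268 GB)
A11 (165 GB) → tape 9 (remaining 103 GB)
A12 (155 GB) → tape 10 (remaining 245 GB)

10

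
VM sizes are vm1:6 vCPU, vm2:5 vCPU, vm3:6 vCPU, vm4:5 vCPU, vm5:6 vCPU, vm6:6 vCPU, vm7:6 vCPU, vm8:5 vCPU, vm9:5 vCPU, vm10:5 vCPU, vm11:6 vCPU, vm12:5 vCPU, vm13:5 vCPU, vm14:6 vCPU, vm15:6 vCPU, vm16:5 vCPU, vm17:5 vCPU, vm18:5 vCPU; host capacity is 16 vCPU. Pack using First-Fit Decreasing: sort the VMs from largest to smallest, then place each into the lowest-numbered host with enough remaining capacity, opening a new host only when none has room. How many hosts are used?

Sorted descending: 6, 6, 6, 6, 6, 6, 6, 6, 5, 5, 5, 5, 5, 5, 5, 5, 5, 5.
6 vCPU → host 1 (remaining 10 vCPU)
6 vCPU → host 1 (remaining 4 vCPU)
6 vCPU → host 2 (remaining 10 vCPU)
6 vCPU → host 2 (remaining 4 vCPU)
6 vCPU → host 3 (remaining 10 vCPU)
6 vCPU → host 3 (remaining 4 vCPU)
6 vCPU → host 4 (remaining 10 vCPU)
6 vCPU → host 4 (remaining 4 vCPU)
5 vCPU → host 5 (remaining 11 vCPU)
5 vCPU → host 5 (remaining 6 vCPU)
5 vCPU → host 5 (remaining 1 vCPU)
5 vCPU → host 6 (remaining 11 vCPU)
5 vCPU → host 6 (remaining 6 vCPU)
5 vCPU → host 6 (remaining 1 vCPU)
5 vCPU → host 7 (remaining 11 vCPU)
5 vCPU → host 7 (remaining 6 vCPU)
5 vCPU → host 7 (remaining 1 vCPU)
5 vCPU → host 8 (remaining 11 vCPU)

8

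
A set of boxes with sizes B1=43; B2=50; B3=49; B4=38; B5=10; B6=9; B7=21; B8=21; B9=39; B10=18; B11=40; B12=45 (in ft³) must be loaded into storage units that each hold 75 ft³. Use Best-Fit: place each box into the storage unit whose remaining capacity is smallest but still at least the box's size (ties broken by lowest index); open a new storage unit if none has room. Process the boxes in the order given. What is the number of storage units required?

Put B1 (43 ft³) in storage unit 1; 32 ft³ remain.
Put B2 (50 ft³) in storage unit 2; 25 ft³ remain.
Put B3 (49 ft³) in storage unit 3; 26 ft³ remain.
Put B4 (38 ft³) in storage unit 4; 37 ft³ remain.
Put B5 (10 ft³) in storage unit 2; 15 ft³ remain.
Put B6 (9 ft³) in storage unit 2; 6 ft³ remain.
Put B7 (21 ft³) in storage unit 3; 5 ft³ remain.
Put B8 (21 ft³) in storage unit 1; 11 ft³ remain.
Put B9 (39 ft³) in storage unit 5; 36 ft³ remain.
Put B10 (18 ft³) in storage unit 5; 18 ft³ remain.
Put B11 (40 ft³) in storage unit 6; 35 ft³ remain.
Put B12 (45 ft³) in storage unit 7; 30 ft³ remain.
Final storage units: [43,21] [50,10,9] [49,21] [38] [39,18] [40] [45].

7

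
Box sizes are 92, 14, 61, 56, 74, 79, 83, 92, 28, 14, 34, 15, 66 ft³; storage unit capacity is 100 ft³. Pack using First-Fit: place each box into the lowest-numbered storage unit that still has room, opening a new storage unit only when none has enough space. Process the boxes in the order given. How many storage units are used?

8

92 ft³ → storage unit 1 (remaining 8 ft³)
14 ft³ → storage unit 2 (remaining 86 ft³)
61 ft³ → storage unit 2 (remaining 25 ft³)
56 ft³ → storage unit 3 (remaining 44 ft³)
74 ft³ → storage unit 4 (remaining 26 ft³)
79 ft³ → storage unit 5 (remaining 21 ft³)
83 ft³ → storage unit 6 (remaining 17 ft³)
92 ft³ → storage unit 7 (remaining 8 ft³)
28 ft³ → storage unit 3 (remaining 16 ft³)
14 ft³ → storage unit 2 (remaining 11 ft³)
34 ft³ → storage unit 8 (remaining 66 ft³)
15 ft³ → storage unit 3 (remaining 1 ft³)
66 ft³ → storage unit 8 (remaining 0 ft³)
Final storage units: [92] [14,61,14] [56,28,15] [74] [79] [83] [92] [34,66].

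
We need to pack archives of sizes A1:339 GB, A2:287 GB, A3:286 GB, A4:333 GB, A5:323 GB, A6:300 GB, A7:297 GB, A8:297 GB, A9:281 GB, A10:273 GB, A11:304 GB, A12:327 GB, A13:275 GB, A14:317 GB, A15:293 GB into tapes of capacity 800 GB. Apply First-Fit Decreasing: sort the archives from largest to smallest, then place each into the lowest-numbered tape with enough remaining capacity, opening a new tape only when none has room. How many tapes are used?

Sorted descending: 339, 333, 327, 323, 317, 304, 300, 297, 297, 293, 287, 286, 281, 275, 273.
339 GB → tape 1 (remaining 461 GB)
333 GB → tape 1 (remaining 128 GB)
327 GB → tape 2 (remaining 473 GB)
323 GB → tape 2 (remaining 150 GB)
317 GB → tape 3 (remaining 483 GB)
304 GB → tape 3 (remaining 179 GB)
300 GB → tape 4 (remaining 500 GB)
297 GB → tape 4 (remaining 203 GB)
297 GB → tape 5 (remaining 503 GB)
293 GB → tape 5 (remaining 210 GB)
287 GB → tape 6 (remaining 513 GB)
286 GB → tape 6 (remaining 227 GB)
281 GB → tape 7 (remaining 519 GB)
275 GB → tape 7 (remaining 244 GB)
273 GB → tape 8 (remaining 527 GB)
Final tapes: [339,333] [327,323] [317,304] [300,297] [297,293] [287,286] [281,275] [273].

8 tapes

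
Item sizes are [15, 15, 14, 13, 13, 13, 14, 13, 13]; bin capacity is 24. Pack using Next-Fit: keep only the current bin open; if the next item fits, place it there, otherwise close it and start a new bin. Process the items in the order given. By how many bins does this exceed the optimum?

Next-Fit: [15] [15] [14] [13] [13] [13] [14] [13] [13] → 9 bins.
9 items exceed 12 (half the capacity), and no two of those can share a bin, so at least 9 bins are needed.
So 9 is already optimal.

0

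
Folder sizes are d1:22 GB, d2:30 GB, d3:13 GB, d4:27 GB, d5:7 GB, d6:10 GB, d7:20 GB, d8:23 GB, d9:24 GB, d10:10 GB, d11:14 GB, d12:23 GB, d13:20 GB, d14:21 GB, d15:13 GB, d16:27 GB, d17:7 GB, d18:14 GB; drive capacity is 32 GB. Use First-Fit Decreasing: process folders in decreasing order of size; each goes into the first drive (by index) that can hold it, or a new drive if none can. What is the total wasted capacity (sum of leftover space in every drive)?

Sorted descending: 30, 27, 27, 24, 23, 23, 22, 21, 20, 20, 14, 14, 13, 13, 10, 10, 7, 7.
30 GB → drive 1 (remaining 2 GB)
27 GB → drive 2 (remaining 5 GB)
27 GB → drive 3 (remaining 5 GB)
24 GB → drive 4 (remaining 8 GB)
23 GB → drive 5 (remaining 9 GB)
23 GB → drive 6 (remaining 9 GB)
22 GB → drive 7 (remaining 10 GB)
21 GB → drive 8 (remaining 11 GB)
20 GB → drive 9 (remaining 12 GB)
20 GB → drive 10 (remaining 12 GB)
14 GB → drive 11 (remaining 18 GB)
14 GB → drive 11 (remaining 4 GB)
13 GB → drive 12 (remaining 19 GB)
13 GB → drive 12 (remaining 6 GB)
10 GB → drive 7 (remaining 0 GB)
10 GB → drive 8 (remaining 1 GB)
7 GB → drive 4 (remaining 1 GB)
7 GB → drive 5 (remaining 2 GB)
12 drives × 32 GB = 384 GB; used 325 GB; unused 59 GB.

59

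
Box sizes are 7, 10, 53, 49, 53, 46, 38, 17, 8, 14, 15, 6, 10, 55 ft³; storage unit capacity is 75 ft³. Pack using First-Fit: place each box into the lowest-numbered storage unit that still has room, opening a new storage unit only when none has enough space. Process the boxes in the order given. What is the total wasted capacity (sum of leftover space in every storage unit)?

69

Put 7 ft³ in storage unit 1; 68 ft³ remain.
Put 10 ft³ in storage unit 1; 58 ft³ remain.
Put 53 ft³ in storage unit 1; 5 ft³ remain.
Put 49 ft³ in storage unit 2; 26 ft³ remain.
Put 53 ft³ in storage unit 3; 22 ft³ remain.
Put 46 ft³ in storage unit 4; 29 ft³ remain.
Put 38 ft³ in storage unit 5; 37 ft³ remain.
Put 17 ft³ in storage unit 2; 9 ft³ remain.
Put 8 ft³ in storage unit 2; 1 ft³ remain.
Put 14 ft³ in storage unit 3; 8 ft³ remain.
Put 15 ft³ in storage unit 4; 14 ft³ remain.
Put 6 ft³ in storage unit 3; 2 ft³ remain.
Put 10 ft³ in storage unit 4; 4 ft³ remain.
Put 55 ft³ in storage unit 6; 20 ft³ remain.
6 storage units × 75 ft³ = 450 ft³; used 381 ft³; unused 69 ft³.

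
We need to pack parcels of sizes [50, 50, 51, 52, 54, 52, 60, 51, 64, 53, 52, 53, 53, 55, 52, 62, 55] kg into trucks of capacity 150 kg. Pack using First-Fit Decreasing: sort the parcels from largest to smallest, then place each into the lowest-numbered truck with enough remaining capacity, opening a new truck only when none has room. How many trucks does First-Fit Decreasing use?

9

Sorted descending: 64, 62, 60, 55, 55, 54, 53, 53, 53, 52, 52, 52, 52, 51, 51, 50, 50.
64 kg → truck 1 (remaining 86 kg)
62 kg → truck 1 (remaining 24 kg)
60 kg → truck 2 (remaining 90 kg)
55 kg → truck 2 (remaining 35 kg)
55 kg → truck 3 (remaining 95 kg)
54 kg → truck 3 (remaining 41 kg)
53 kg → truck 4 (remaining 97 kg)
53 kg → truck 4 (remaining 44 kg)
53 kg → truck 5 (remaining 97 kg)
52 kg → truck 5 (remaining 45 kg)
52 kg → truck 6 (remaining 98 kg)
52 kg → truck 6 (remaining 46 kg)
52 kg → truck 7 (remaining 98 kg)
51 kg → truck 7 (remaining 47 kg)
51 kg → truck 8 (remaining 99 kg)
50 kg → truck 8 (remaining 49 kg)
50 kg → truck 9 (remaining 100 kg)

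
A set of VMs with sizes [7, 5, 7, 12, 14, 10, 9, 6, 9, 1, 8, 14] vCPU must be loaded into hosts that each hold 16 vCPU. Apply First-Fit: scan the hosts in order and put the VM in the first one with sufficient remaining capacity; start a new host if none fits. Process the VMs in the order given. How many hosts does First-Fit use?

host 1: place 7 vCPU, 9 vCPU left
host 1: place 5 vCPU, 4 vCPU left
host 2: place 7 vCPU, 9 vCPU left
host 3: place 12 vCPU, 4 vCPU left
host 4: place 14 vCPU, 2 vCPU left
host 5: place 10 vCPU, 6 vCPU left
host 2: place 9 vCPU, 0 vCPU left
host 5: place 6 vCPU, 0 vCPU left
host 6: place 9 vCPU, 7 vCPU left
host 1: place 1 vCPU, 3 vCPU left
host 7: place 8 vCPU, 8 vCPU left
host 8: place 14 vCPU, 2 vCPU left
Final hosts: [7,5,1] [7,9] [12] [14] [10,6] [9] [8] [14].

8 hosts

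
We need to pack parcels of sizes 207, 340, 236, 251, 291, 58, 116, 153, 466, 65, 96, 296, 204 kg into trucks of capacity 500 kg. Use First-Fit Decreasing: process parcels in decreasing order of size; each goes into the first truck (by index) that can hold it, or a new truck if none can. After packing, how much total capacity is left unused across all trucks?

Sorted descending: 466, 340, 296, 291, 251, 236, 207, 204, 153, 116, 96, 65, 58.
466 kg → truck 1 (remaining 34 kg)
340 kg → truck 2 (remaining 160 kg)
296 kg → truck 3 (remaining 204 kg)
291 kg → truck 4 (remaining 209 kg)
251 kg → truck 5 (remaining 249 kg)
236 kg → truck 5 (remaining 13 kg)
207 kg → truck 4 (remaining 2 kg)
204 kg → truck 3 (remaining 0 kg)
153 kg → truck 2 (remaining 7 kg)
116 kg → truck 6 (remaining 384 kg)
96 kg → truck 6 (remaining 288 kg)
65 kg → truck 6 (remaining 223 kg)
58 kg → truck 6 (remaining 165 kg)
6 trucks × 500 kg = 3000 kg; used 2779 kg; unused 221 kg.

221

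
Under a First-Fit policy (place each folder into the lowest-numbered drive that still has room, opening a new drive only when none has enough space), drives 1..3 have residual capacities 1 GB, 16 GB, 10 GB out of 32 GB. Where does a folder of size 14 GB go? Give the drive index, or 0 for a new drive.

2

Drives with room: drive 2 (16 GB).
The first with room is drive 2.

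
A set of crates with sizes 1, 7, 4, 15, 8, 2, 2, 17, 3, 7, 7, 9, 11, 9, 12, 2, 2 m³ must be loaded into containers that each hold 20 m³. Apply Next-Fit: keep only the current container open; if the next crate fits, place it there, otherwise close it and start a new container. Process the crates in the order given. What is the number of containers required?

1 m³ → container 1 (remaining 19 m³)
7 m³ → container 1 (remaining 12 m³)
4 m³ → container 1 (remaining 8 m³)
15 m³ → container 2 (remaining 5 m³)
8 m³ → container 3 (remaining 12 m³)
2 m³ → container 3 (remaining 10 m³)
2 m³ → container 3 (remaining 8 m³)
17 m³ → container 4 (remaining 3 m³)
3 m³ → container 4 (remaining 0 m³)
7 m³ → container 5 (remaining 13 m³)
7 m³ → container 5 (remaining 6 m³)
9 m³ → container 6 (remaining 11 m³)
11 m³ → container 6 (remaining 0 m³)
9 m³ → container 7 (remaining 11 m³)
12 m³ → container 8 (remaining 8 m³)
2 m³ → container 8 (remaining 6 m³)
2 m³ → container 8 (remaining 4 m³)
Final containers: [1,7,4] [15] [8,2,2] [17,3] [7,7] [9,11] [9] [12,2,2].

8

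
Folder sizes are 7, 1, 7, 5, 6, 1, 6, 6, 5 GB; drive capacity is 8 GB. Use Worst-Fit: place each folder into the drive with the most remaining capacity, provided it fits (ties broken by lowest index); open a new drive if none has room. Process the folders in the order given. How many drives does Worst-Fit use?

7 drives

drive 1: place 7 GB, 1 GB left
drive 1: place 1 GB, 0 GB left
drive 2: place 7 GB, 1 GB left
drive 3: place 5 GB, 3 GB left
drive 4: place 6 GB, 2 GB left
drive 3: place 1 GB, 2 GB left
drive 5: place 6 GB, 2 GB left
drive 6: place 6 GB, 2 GB left
drive 7: place 5 GB, 3 GB left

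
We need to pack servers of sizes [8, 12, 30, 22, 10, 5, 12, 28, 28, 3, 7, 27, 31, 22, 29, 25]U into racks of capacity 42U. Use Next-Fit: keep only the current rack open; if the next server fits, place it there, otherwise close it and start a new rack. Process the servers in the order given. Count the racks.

rack 1: place 8U, 34U left
rack 1: place 12U, 22U left
rack 2: place 30U, 12U left
rack 3: place 22U, 20U left
rack 3: place 10U, 10U left
rack 3: place 5U, 5U left
rack 4: place 12U, 30U left
rack 4: place 28U, 2U left
rack 5: place 28U, 14U left
rack 5: place 3U, 11U left
rack 5: place 7U, 4U left
rack 6: place 27U, 15U left
rack 7: place 31U, 11U left
rack 8: place 22U, 20U left
rack 9: place 29U, 13U left
rack 10: place 25U, 17U left

10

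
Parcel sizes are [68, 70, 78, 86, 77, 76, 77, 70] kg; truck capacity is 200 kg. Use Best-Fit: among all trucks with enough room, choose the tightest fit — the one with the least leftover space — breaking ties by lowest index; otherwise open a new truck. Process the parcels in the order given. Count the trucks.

4

Put 68 kg in truck 1; 132 kg remain.
Put 70 kg in truck 1; 62 kg remain.
Put 78 kg in truck 2; 122 kg remain.
Put 86 kg in truck 2; 36 kg remain.
Put 77 kg in truck 3; 123 kg remain.
Put 76 kg in truck 3; 47 kg remain.
Put 77 kg in truck 4; 123 kg remain.
Put 70 kg in truck 4; 53 kg remain.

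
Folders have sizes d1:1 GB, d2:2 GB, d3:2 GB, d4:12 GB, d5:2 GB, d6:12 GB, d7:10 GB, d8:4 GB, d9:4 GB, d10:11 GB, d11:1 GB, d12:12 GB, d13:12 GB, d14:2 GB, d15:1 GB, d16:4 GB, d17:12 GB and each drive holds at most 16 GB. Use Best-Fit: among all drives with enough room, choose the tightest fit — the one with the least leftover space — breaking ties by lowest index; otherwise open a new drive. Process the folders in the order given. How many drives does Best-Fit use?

drive 1: place d1 (1 GB), 15 GB left
drive 1: place d2 (2 GB), 13 GB left
drive 1: place d3 (2 GB), 11 GB left
drive 2: place d4 (12 GB), 4 GB left
drive 2: place d5 (2 GB), 2 GB left
drive 3: place d6 (12 GB), 4 GB left
drive 1: place d7 (10 GB), 1 GB left
drive 3: place d8 (4 GB), 0 GB left
drive 4: place d9 (4 GB), 12 GB left
drive 4: place d10 (11 GB), 1 GB left
drive 1: place d11 (1 GB), 0 GB left
drive 5: place d12 (12 GB), 4 GB left
drive 6: place d13 (12 GB), 4 GB left
drive 2: place d14 (2 GB), 0 GB left
drive 4: place d15 (1 GB), 0 GB left
drive 5: place d16 (4 GB), 0 GB left
drive 7: place d17 (12 GB), 4 GB left

7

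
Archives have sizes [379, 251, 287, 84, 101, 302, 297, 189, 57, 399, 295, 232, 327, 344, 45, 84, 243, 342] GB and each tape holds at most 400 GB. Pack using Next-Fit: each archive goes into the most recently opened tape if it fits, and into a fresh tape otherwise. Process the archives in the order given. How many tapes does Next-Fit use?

14

tape 1: place 379 GB, 21 GB left
tape 2: place 251 GB, 149 GB left
tape 3: place 287 GB, 113 GB left
tape 3: place 84 GB, 29 GB left
tape 4: place 101 GB, 299 GB left
tape 5: place 302 GB, 98 GB left
tape 6: place 297 GB, 103 GB left
tape 7: place 189 GB, 211 GB left
tape 7: place 57 GB, 154 GB left
tape 8: place 399 GB, 1 GB left
tape 9: place 295 GB, 105 GB left
tape 10: place 232 GB, 168 GB left
tape 11: place 327 GB, 73 GB left
tape 12: place 344 GB, 56 GB left
tape 12: place 45 GB, 11 GB left
tape 13: place 84 GB, 316 GB left
tape 13: place 243 GB, 73 GB left
tape 14: place 342 GB, 58 GB left
Final tapes: [379] [251] [287,84] [101] [302] [297] [189,57] [399] [295] [232] [327] [344,45] [84,243] [342].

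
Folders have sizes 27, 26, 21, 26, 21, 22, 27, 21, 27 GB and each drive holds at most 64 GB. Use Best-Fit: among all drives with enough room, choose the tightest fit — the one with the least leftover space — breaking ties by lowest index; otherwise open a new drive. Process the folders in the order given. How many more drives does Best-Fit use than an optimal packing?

Best-Fit: [27,26] [21,26] [21,22,21] [27,27] → 4 drives.
Total size 218 GB; any packing needs at least ⌈218/64⌉ = 4 drives.
So 4 is already optimal.

0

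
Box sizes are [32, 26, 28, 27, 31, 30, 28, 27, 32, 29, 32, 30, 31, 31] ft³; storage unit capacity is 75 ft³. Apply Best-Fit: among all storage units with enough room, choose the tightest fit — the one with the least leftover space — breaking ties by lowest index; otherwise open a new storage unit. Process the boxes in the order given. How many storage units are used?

7

32 ft³ → storage unit 1 (remaining 43 ft³)
26 ft³ → storage unit 1 (remaining 17 ft³)
28 ft³ → storage unit 2 (remaining 47 ft³)
27 ft³ → storage unit 2 (remaining 20 ft³)
31 ft³ → storage unit 3 (remaining 44 ft³)
30 ft³ → storage unit 3 (remaining 14 ft³)
28 ft³ → storage unit 4 (remaining 47 ft³)
27 ft³ → storage unit 4 (remaining 20 ft³)
32 ft³ → storage unit 5 (remaining 43 ft³)
29 ft³ → storage unit 5 (remaining 14 ft³)
32 ft³ → storage unit 6 (remaining 43 ft³)
30 ft³ → storage unit 6 (remaining 13 ft³)
31 ft³ → storage unit 7 (remaining 44 ft³)
31 ft³ → storage unit 7 (remaining 13 ft³)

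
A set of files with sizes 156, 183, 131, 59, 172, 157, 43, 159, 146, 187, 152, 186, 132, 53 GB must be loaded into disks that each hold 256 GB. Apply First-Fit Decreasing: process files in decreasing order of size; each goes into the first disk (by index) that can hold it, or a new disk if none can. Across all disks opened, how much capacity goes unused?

Sorted descending: 187, 186, 183, 172, 159, 157, 156, 152, 146, 132, 131, 59, 53, 43.
Put 187 GB in disk 1; 69 GB remain.
Put 186 GB in disk 2; 70 GB remain.
Put 183 GB in disk 3; 73 GB remain.
Put 172 GB in disk 4; 84 GB remain.
Put 159 GB in disk 5; 97 GB remain.
Put 157 GB in disk 6; 99 GB remain.
Put 156 GB in disk 7; 100 GB remain.
Put 152 GB in disk 8; 104 GB remain.
Put 146 GB in disk 9; 110 GB remain.
Put 132 GB in disk 10; 124 GB remain.
Put 131 GB in disk 11; 125 GB remain.
Put 59 GB in disk 1; 10 GB remain.
Put 53 GB in disk 2; 17 GB remain.
Put 43 GB in disk 3; 30 GB remain.
11 disks × 256 GB = 2816 GB; used 1916 GB; unused 900 GB.

900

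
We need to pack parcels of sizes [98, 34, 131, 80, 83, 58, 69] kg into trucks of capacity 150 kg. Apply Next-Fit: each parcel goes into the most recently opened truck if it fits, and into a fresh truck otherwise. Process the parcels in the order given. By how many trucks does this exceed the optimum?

Next-Fit: [98,34] [131] [80] [83,58] [69] → 5 trucks.
Total size 553 kg; any packing needs at least ⌈553/150⌉ = 4 trucks.
An optimal packing achieves that bound: [131] [98,34] [83,58] [80,69] → 4 trucks.
Excess: 5 − 4 = 1.

1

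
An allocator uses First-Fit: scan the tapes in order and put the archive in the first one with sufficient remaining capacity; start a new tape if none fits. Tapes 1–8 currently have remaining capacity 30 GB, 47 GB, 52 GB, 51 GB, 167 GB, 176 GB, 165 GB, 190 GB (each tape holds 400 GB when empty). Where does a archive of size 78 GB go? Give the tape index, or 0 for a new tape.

5

Tapes with room: tape 5 (167 GB), tape 6 (176 GB), tape 7 (165 GB), tape 8 (190 GB).
The first with room is tape 5.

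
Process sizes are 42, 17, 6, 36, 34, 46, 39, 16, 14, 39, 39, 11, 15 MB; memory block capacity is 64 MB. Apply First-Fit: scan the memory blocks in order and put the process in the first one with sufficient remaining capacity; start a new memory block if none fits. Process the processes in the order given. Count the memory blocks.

Put 42 MB in memory block 1; 22 MB remain.
Put 17 MB in memory block 1; 5 MB remain.
Put 6 MB in memory block 2; 58 MB remain.
Put 36 MB in memory block 2; 22 MB remain.
Put 34 MB in memory block 3; 30 MB remain.
Put 46 MB in memory block 4; 18 MB remain.
Put 39 MB in memory block 5; 25 MB remain.
Put 16 MB in memory block 2; 6 MB remain.
Put 14 MB in memory block 3; 16 MB remain.
Put 39 MB in memory block 6; 25 MB remain.
Put 39 MB in memory block 7; 25 MB remain.
Put 11 MB in memory block 3; 5 MB remain.
Put 15 MB in memory block 4; 3 MB remain.

7 memory blocks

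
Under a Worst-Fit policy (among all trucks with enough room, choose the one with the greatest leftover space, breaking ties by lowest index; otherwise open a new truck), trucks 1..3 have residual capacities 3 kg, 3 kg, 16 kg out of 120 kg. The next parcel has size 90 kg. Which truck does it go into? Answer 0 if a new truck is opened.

0

No truck has ≥ 90 kg free, so a new truck is opened.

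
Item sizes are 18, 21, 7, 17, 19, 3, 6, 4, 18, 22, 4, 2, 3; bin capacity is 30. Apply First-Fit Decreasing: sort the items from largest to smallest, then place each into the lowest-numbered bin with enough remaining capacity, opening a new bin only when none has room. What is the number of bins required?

Sorted descending: 22, 21, 19, 18, 18, 17, 7, 6, 4, 4, 3, 3, 2.
22 → bin 1 (remaining 8)
21 → bin 2 (remaining 9)
19 → bin 3 (remaining 11)
18 → bin 4 (remaining 12)
18 → bin 5 (remaining 12)
17 → bin 6 (remaining 13)
7 → bin 1 (remaining 1)
6 → bin 2 (remaining 3)
4 → bin 3 (remaining 7)
4 → bin 3 (remaining 3)
3 → bin 2 (remaining 0)
3 → bin 3 (remaining 0)
2 → bin 4 (remaining 10)

6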